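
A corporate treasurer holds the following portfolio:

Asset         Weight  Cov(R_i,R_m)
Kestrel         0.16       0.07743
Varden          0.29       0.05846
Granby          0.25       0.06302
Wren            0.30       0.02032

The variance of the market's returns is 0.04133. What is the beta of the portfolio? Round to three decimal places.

β_Kestrel = 0.07743 / 0.04133 = 1.8735
β_Varden = 0.05846 / 0.04133 = 1.4145
β_Granby = 0.06302 / 0.04133 = 1.5248
β_Wren = 0.02032 / 0.04133 = 0.4917
β_P = Σ w_i β_i = 0.16×1.8735 + 0.29×1.4145 + 0.25×1.5248 + 0.30×0.4917 = 1.2387

1.239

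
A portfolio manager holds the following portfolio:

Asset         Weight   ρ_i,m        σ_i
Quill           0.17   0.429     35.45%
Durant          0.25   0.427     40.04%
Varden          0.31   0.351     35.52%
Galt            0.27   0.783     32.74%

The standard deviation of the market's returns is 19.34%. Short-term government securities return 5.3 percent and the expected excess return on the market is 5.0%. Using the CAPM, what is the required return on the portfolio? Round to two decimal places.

β_Quill = 0.429 × 35.45% / 19.34% = 0.7864
β_Durant = 0.427 × 40.04% / 19.34% = 0.8840
β_Varden = 0.351 × 35.52% / 19.34% = 0.6446
β_Galt = 0.783 × 32.74% / 19.34% = 1.3255
β_P = Σ w_i β_i = 0.17×0.7864 + 0.25×0.8840 + 0.31×0.6446 + 0.27×1.3255 = 0.9124
E(R_P) = R_f + β_P × MRP = 5.3% + 0.9124 × 5.0% = 9.86%

9.86%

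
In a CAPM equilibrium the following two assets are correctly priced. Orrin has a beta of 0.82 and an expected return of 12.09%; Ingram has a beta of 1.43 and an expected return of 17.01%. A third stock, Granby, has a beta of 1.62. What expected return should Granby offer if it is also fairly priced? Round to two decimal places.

18.54%

MRP (SML slope) = (17.01% − 12.09%) / (1.43 − 0.82) = 4.92% / 0.61 = 8.0656%
R_f (intercept) = 12.09% − 0.82 × 8.0656% = 5.4762%
E(R_Granby) = R_f + β × MRP = 5.4762% + 1.62 × 8.0656% = 18.54%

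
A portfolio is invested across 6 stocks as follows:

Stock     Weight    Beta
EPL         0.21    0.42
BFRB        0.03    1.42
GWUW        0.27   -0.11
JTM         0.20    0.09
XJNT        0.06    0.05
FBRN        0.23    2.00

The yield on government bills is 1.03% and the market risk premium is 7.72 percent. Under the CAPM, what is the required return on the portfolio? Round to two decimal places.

β_P = Σ w_i β_i = 0.21×0.42 + 0.03×1.42 + 0.27×-0.11 + 0.20×0.09 + 0.06×0.05 + 0.23×2.00 = 0.5821
E(R_P) = R_f + β_P × MRP = 1.03% + 0.5821 × 7.72% = 5.52%

5.52%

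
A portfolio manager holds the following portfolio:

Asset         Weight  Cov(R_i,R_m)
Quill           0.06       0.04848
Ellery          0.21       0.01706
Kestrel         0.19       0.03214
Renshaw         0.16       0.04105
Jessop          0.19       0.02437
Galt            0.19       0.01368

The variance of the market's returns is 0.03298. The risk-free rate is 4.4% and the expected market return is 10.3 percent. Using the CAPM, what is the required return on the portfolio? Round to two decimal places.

β_Quill = 0.04848 / 0.03298 = 1.4700
β_Ellery = 0.01706 / 0.03298 = 0.5173
β_Kestrel = 0.03214 / 0.03298 = 0.9745
β_Renshaw = 0.04105 / 0.03298 = 1.2447
β_Jessop = 0.02437 / 0.03298 = 0.7389
β_Galt = 0.01368 / 0.03298 = 0.4148
β_P = Σ w_i β_i = 0.06×1.4700 + 0.21×0.5173 + 0.19×0.9745 + 0.16×1.2447 + 0.19×0.7389 + 0.19×0.4148 = 0.8003
MRP = 10.3% − 4.4% = 5.90%
E(R_P) = R_f + β_P × MRP = 4.4% + 0.8003 × 5.9% = 9.12%

9.12%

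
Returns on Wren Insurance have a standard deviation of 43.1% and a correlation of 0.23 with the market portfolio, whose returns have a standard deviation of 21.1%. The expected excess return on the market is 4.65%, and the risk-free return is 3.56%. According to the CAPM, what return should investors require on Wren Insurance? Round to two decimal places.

5.74%

β = ρ × σ_i / σ_m = 0.23 × 43.1% / 21.1% = 0.4698
E(R) = 3.56% + 0.4698 × 4.65% = 5.74%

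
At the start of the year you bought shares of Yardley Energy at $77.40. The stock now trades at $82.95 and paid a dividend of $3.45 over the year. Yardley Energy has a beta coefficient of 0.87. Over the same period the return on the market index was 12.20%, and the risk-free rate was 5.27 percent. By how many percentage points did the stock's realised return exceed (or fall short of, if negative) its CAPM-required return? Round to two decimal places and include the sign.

Realised HPR = (P1 + D1 − P0) / P0 = (82.95 + 3.45 − 77.40) / 77.40 = 9.00 / 77.40 = 11.6279%
MRP = 12.20% − 5.27% = 6.93%
CAPM required = R_f + β·MRP = 5.27% + 0.87 × 6.93% = 11.2991%
α = realised − required = 11.6279% − 11.2991% = +0.33%

+0.33%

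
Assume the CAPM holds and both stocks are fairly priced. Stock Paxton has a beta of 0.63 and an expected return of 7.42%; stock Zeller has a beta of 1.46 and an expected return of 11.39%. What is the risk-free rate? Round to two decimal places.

Both satisfy E(R) = R_f + β·MRP, so the slope of the SML is
MRP = (11.39% − 7.42%) / (1.46 − 0.63) = 3.97% / 0.83 = 4.7831%
R_f = E(R_Paxton) − β_Paxton·MRP = 7.42% − 0.63 × 4.7831% = 4.4066%

4.41%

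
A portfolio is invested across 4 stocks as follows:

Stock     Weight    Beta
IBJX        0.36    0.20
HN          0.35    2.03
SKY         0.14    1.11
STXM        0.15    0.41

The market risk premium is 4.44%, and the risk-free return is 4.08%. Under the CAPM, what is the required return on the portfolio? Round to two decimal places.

β_P = Σ w_i β_i = 0.36×0.20 + 0.35×2.03 + 0.14×1.11 + 0.15×0.41 = 0.9994
E(R_P) = R_f + β_P × MRP = 4.08% + 0.9994 × 4.44% = 8.52%

8.52%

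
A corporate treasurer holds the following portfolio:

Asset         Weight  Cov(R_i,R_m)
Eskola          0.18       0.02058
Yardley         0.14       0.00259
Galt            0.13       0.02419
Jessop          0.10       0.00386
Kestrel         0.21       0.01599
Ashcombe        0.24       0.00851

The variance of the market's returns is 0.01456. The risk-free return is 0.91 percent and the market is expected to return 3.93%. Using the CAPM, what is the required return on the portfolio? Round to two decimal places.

β_Eskola = 0.02058 / 0.01456 = 1.4135
β_Yardley = 0.00259 / 0.01456 = 0.1779
β_Galt = 0.02419 / 0.01456 = 1.6614
β_Jessop = 0.00386 / 0.01456 = 0.2651
β_Kestrel = 0.01599 / 0.01456 = 1.0982
β_Ashcombe = 0.00851 / 0.01456 = 0.5845
β_P = Σ w_i β_i = 0.18×1.4135 + 0.14×0.1779 + 0.13×1.6614 + 0.10×0.2651 + 0.21×1.0982 + 0.24×0.5845 = 0.8927
MRP = 3.93% − 0.91% = 3.02%
E(R_P) = R_f + β_P × MRP = 0.91% + 0.8927 × 3.02% = 3.61%

3.61%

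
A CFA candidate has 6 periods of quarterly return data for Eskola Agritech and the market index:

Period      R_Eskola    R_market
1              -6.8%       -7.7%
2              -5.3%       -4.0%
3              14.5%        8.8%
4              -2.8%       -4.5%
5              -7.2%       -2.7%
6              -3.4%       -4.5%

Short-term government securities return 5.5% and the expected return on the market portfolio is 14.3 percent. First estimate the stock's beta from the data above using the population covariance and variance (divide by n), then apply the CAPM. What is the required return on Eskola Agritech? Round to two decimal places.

Mean R_i = (-6.8 − 5.3 + 14.5 − 2.8 − 7.2 − 3.4) / 6 = -1.8333%
Mean R_m = (-7.7 − 4.0 + 8.8 − 4.5 − 2.7 − 4.5) / 6 = -2.4333%
Σ(R_i − R̄_i)(R_m − R̄_m) = 221.7333  ⇒  Cov = 221.7333 / 6 = 36.9556
Σ(R_m − R̄_m)² = 164.9933  ⇒  Var(R_m) = 164.9933 / 6 = 27.4989
β = Cov / Var(R_m) = 36.9556 / 27.4989 = 1.3439
MRP = 14.3% − 5.5% = 8.80%
E(R) = R_f + β × MRP = 5.5% + 1.3439 × 8.8% = 17.33%

17.33%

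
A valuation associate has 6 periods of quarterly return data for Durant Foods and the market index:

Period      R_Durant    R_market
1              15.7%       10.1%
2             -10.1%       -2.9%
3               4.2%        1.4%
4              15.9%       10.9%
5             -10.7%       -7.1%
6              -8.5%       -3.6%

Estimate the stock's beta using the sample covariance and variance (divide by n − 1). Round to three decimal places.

Mean R_i = (15.7 − 10.1 + 4.2 + 15.9 − 10.7 − 8.5) / 6 = 1.0833%
Mean R_m = (10.1 − 2.9 + 1.4 + 10.9 − 7.1 − 3.6) / 6 = 1.4667%
Σ(R_i − R̄_i)(R_m − R̄_m) = 464.0867  ⇒  Cov = 464.0867 / 5 = 92.8173
Σ(R_m − R̄_m)² = 281.6533  ⇒  Var(R_m) = 281.6533 / 5 = 56.3307
β = Cov / Var(R_m) = 92.8173 / 56.3307 = 1.6477

1.648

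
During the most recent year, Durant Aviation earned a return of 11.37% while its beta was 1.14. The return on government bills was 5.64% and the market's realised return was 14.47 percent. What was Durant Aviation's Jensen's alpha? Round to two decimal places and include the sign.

-4.34%

Market excess return = 14.47% − 5.64% = 8.83%
CAPM benchmark = R_f + β(R_m − R_f) = 5.64% + 1.14 × 8.83% = 15.7062%
α = actual − benchmark = 11.37% − 15.7062% = -4.34%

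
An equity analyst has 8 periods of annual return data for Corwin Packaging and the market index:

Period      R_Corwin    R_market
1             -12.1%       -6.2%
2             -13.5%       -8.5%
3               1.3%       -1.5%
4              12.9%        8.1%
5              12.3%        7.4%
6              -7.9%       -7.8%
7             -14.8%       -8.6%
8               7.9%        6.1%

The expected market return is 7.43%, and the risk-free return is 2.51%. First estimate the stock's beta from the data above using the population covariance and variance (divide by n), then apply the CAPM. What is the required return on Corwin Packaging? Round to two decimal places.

10.09%

Mean R_i = (-12.1 − 13.5 + 1.3 + 12.9 + 12.3 − 7.9 − 14.8 + 7.9) / 8 = -1.7375%
Mean R_m = (-6.2 − 8.5 − 1.5 + 8.1 + 7.4 − 7.8 − 8.6 + 6.1) / 8 = -1.3750%
Σ(R_i − R̄_i)(R_m − R̄_m) = 601.3075  ⇒  Cov = 601.3075 / 8 = 75.1634
Σ(R_m − R̄_m)² = 390.1950  ⇒  Var(R_m) = 390.1950 / 8 = 48.7744
β = Cov / Var(R_m) = 75.1634 / 48.7744 = 1.5410
MRP = 7.43% − 2.51% = 4.92%
E(R) = R_f + β × MRP = 2.51% + 1.5410 × 4.92% = 10.09%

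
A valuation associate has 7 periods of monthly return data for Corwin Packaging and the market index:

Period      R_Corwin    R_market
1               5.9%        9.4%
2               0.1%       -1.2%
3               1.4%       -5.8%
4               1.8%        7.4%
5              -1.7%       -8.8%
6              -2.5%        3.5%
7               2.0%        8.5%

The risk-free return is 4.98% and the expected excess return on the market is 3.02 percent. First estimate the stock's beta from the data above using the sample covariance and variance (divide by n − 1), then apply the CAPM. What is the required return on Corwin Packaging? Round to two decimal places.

Mean R_i = (5.9 + 0.1 + 1.4 + 1.8 − 1.7 − 2.5 + 2.0) / 7 = 1.0000%
Mean R_m = (9.4 − 1.2 − 5.8 + 7.4 − 8.8 + 3.5 + 8.5) / 7 = 1.8571%
Σ(R_i − R̄_i)(R_m − R̄_m) = 70.7500  ⇒  Cov = 70.7500 / 6 = 11.7917
Σ(R_m − R̄_m)² = 315.9971  ⇒  Var(R_m) = 315.9971 / 6 = 52.6662
β = Cov / Var(R_m) = 11.7917 / 52.6662 = 0.2239
E(R) = R_f + β × MRP = 4.98% + 0.2239 × 3.02% = 5.66%

5.66%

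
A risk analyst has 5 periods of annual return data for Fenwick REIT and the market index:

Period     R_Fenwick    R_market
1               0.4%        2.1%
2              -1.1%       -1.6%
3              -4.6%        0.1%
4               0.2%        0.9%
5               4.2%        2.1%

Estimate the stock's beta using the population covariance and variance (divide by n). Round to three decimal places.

1.227

Mean R_i = (0.4 − 1.1 − 4.6 + 0.2 + 4.2) / 5 = -0.1800%
Mean R_m = (2.1 − 1.6 + 0.1 + 0.9 + 2.1) / 5 = 0.7200%
Σ(R_i − R̄_i)(R_m − R̄_m) = 11.7880  ⇒  Cov = 11.7880 / 5 = 2.3576
Σ(R_m − R̄_m)² = 9.6080  ⇒  Var(R_m) = 9.6080 / 5 = 1.9216
β = Cov / Var(R_m) = 2.3576 / 1.9216 = 1.2269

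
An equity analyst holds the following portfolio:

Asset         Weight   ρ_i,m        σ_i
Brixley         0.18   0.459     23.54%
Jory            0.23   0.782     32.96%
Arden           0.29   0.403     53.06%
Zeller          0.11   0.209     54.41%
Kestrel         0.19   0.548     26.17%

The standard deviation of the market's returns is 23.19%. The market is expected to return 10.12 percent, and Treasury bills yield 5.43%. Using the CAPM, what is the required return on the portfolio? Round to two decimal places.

β_Brixley = 0.459 × 23.54% / 23.19% = 0.4659
β_Jory = 0.782 × 32.96% / 23.19% = 1.1115
β_Arden = 0.403 × 53.06% / 23.19% = 0.9221
β_Zeller = 0.209 × 54.41% / 23.19% = 0.4904
β_Kestrel = 0.548 × 26.17% / 23.19% = 0.6184
β_P = Σ w_i β_i = 0.18×0.4659 + 0.23×1.1115 + 0.29×0.9221 + 0.11×0.4904 + 0.19×0.6184 = 0.7784
MRP = 10.12% − 5.43% = 4.69%
E(R_P) = R_f + β_P × MRP = 5.43% + 0.7784 × 4.69% = 9.08%

9.08%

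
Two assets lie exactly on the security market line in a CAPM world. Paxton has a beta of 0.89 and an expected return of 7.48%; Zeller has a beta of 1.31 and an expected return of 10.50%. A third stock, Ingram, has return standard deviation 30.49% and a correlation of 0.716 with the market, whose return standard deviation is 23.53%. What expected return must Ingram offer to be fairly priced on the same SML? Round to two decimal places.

MRP = (10.50% − 7.48%) / (1.31 − 0.89) = 7.1905%
R_f = 7.48% − 0.89 × 7.1905% = 1.0805%
β_Ingram = ρ·σ_i/σ_m = 0.716 × 30.49 / 23.53 = 0.9278
E(R_Ingram) = R_f + β × MRP = 1.0805% + 0.9278 × 7.1905% = 7.75%

7.75%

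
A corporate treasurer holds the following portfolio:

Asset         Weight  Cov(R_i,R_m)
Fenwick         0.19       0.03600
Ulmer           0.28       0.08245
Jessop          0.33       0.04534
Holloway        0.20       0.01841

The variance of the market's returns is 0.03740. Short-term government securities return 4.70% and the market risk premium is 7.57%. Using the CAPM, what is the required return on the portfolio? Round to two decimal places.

14.53%

β_Fenwick = 0.03600 / 0.03740 = 0.9626
β_Ulmer = 0.08245 / 0.03740 = 2.2045
β_Jessop = 0.04534 / 0.03740 = 1.2123
β_Holloway = 0.01841 / 0.03740 = 0.4922
β_P = Σ w_i β_i = 0.19×0.9626 + 0.28×2.2045 + 0.33×1.2123 + 0.20×0.4922 = 1.2987
E(R_P) = R_f + β_P × MRP = 4.70% + 1.2987 × 7.57% = 14.53%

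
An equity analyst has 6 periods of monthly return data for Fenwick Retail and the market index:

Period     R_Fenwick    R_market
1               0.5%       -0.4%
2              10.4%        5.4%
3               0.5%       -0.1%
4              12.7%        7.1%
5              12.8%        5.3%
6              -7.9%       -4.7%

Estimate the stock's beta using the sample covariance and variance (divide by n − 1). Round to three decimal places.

Mean R_i = (0.5 + 10.4 + 0.5 + 12.7 + 12.8 − 7.9) / 6 = 4.8333%
Mean R_m = (-0.4 + 5.4 − 0.1 + 7.1 + 5.3 − 4.7) / 6 = 2.1000%
Σ(R_i − R̄_i)(R_m − R̄_m) = 190.1500  ⇒  Cov = 190.1500 / 5 = 38.0300
Σ(R_m − R̄_m)² = 103.4600  ⇒  Var(R_m) = 103.4600 / 5 = 20.6920
β = Cov / Var(R_m) = 38.0300 / 20.6920 = 1.8379

1.838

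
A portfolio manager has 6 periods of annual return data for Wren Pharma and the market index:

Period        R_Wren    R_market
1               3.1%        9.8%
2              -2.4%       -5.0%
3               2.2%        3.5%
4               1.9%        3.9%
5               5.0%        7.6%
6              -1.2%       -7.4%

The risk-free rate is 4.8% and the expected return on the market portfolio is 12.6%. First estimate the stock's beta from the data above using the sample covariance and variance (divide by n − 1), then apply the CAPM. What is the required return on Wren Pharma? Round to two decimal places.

Mean R_i = (3.1 − 2.4 + 2.2 + 1.9 + 5.0 − 1.2) / 6 = 1.4333%
Mean R_m = (9.8 − 5.0 + 3.5 + 3.9 + 7.6 − 7.4) / 6 = 2.0667%
Σ(R_i − R̄_i)(R_m − R̄_m) = 86.5967  ⇒  Cov = 86.5967 / 5 = 17.3193
Σ(R_m − R̄_m)² = 235.3933  ⇒  Var(R_m) = 235.3933 / 5 = 47.0787
β = Cov / Var(R_m) = 17.3193 / 47.0787 = 0.3679
MRP = 12.6% − 4.8% = 7.80%
E(R) = R_f + β × MRP = 4.8% + 0.3679 × 7.8% = 7.67%

7.67%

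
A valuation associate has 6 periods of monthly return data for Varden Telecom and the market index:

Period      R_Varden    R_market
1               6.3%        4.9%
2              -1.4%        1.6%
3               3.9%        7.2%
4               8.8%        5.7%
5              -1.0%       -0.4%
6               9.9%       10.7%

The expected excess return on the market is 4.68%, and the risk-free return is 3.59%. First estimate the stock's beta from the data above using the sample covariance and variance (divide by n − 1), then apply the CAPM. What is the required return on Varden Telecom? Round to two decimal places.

8.48%

Mean R_i = (6.3 − 1.4 + 3.9 + 8.8 − 1.0 + 9.9) / 6 = 4.4167%
Mean R_m = (4.9 + 1.6 + 7.2 + 5.7 − 0.4 + 10.7) / 6 = 4.9500%
Σ(R_i − R̄_i)(R_m − R̄_m) = 82.0250  ⇒  Cov = 82.0250 / 5 = 16.4050
Σ(R_m − R̄_m)² = 78.5350  ⇒  Var(R_m) = 78.5350 / 5 = 15.7070
β = Cov / Var(R_m) = 16.4050 / 15.7070 = 1.0444
E(R) = R_f + β × MRP = 3.59% + 1.0444 × 4.68% = 8.48%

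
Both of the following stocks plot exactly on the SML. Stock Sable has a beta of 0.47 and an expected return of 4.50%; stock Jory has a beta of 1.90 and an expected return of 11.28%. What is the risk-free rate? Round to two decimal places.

Both satisfy E(R) = R_f + β·MRP, so the slope of the SML is
MRP = (11.28% − 4.50%) / (1.90 − 0.47) = 6.78% / 1.43 = 4.7413%
R_f = E(R_Sable) − β_Sable·MRP = 4.50% − 0.47 × 4.7413% = 2.2716%

2.27%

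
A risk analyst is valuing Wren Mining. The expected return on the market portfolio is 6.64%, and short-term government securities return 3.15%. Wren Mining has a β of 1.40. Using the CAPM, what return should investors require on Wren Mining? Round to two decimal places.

Market risk premium = E(R_m) − R_f = 6.64% − 3.15% = 3.49%
E(R) = R_f + β × MRP = 3.15% + 1.40 × 3.49% = 8.04%

8.04%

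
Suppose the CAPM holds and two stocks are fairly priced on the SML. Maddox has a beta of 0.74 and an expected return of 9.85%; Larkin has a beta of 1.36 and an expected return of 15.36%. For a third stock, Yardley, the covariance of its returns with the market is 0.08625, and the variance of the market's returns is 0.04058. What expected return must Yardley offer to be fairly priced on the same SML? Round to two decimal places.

MRP = (15.36% − 9.85%) / (1.36 − 0.74) = 8.8871%
R_f = 9.85% − 0.74 × 8.8871% = 3.2735%
β_Yardley = Cov / Var(R_m) = 0.08625 / 0.04058 = 2.1254
E(R_Yardley) = R_f + β × MRP = 3.2735% + 2.1254 × 8.8871% = 22.16%

22.16%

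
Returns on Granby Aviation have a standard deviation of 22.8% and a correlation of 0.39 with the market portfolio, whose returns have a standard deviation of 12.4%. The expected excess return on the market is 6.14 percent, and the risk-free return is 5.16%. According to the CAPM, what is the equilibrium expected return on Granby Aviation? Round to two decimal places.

β = ρ × σ_i / σ_m = 0.39 × 22.8% / 12.4% = 0.7171
E(R) = 5.16% + 0.7171 × 6.14% = 9.56%

9.56%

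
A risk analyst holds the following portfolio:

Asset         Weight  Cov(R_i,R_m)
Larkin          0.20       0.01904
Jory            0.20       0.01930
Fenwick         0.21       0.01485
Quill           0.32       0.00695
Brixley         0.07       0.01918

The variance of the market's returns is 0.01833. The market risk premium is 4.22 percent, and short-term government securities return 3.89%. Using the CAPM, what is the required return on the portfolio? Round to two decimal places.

β_Larkin = 0.01904 / 0.01833 = 1.0387
β_Jory = 0.01930 / 0.01833 = 1.0529
β_Fenwick = 0.01485 / 0.01833 = 0.8101
β_Quill = 0.00695 / 0.01833 = 0.3792
β_Brixley = 0.01918 / 0.01833 = 1.0464
β_P = Σ w_i β_i = 0.20×1.0387 + 0.20×1.0529 + 0.21×0.8101 + 0.32×0.3792 + 0.07×1.0464 = 0.7830
E(R_P) = R_f + β_P × MRP = 3.89% + 0.7830 × 4.22% = 7.19%

7.19%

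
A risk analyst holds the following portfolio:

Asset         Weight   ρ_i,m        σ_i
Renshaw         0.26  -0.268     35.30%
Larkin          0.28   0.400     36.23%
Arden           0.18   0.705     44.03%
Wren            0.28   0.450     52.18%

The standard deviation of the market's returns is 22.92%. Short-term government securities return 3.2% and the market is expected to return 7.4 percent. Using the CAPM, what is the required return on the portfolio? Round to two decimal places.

5.72%

β_Renshaw = -0.268 × 35.30% / 22.92% = -0.4128
β_Larkin = 0.400 × 36.23% / 22.92% = 0.6323
β_Arden = 0.705 × 44.03% / 22.92% = 1.3543
β_Wren = 0.450 × 52.18% / 22.92% = 1.0245
β_P = Σ w_i β_i = 0.26×-0.4128 + 0.28×0.6323 + 0.18×1.3543 + 0.28×1.0245 = 0.6004
MRP = 7.4% − 3.2% = 4.20%
E(R_P) = R_f + β_P × MRP = 3.2% + 0.6004 × 4.2% = 5.72%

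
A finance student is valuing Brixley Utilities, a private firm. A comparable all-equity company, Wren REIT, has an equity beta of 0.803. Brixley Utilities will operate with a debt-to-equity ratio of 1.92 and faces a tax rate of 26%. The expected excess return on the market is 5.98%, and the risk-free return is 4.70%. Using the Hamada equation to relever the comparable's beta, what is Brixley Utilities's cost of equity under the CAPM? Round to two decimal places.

β_L = β_U × [1 + (1 − t)(D/E)] = 0.803 × [1 + (1 − 0.26) × 1.92]
    = 0.803 × [1 + 0.74 × 1.92] = 0.803 × 2.4208 = 1.9439
E(R) = R_f + β_L × MRP = 4.70% + 1.9439 × 5.98% = 16.32%

16.32%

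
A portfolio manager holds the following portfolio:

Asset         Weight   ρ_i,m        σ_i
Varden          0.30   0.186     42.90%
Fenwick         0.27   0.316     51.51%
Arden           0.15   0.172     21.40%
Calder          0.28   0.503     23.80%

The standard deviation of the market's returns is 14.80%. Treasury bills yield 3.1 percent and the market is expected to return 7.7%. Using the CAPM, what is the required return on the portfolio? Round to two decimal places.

6.42%

β_Varden = 0.186 × 42.90% / 14.80% = 0.5391
β_Fenwick = 0.316 × 51.51% / 14.80% = 1.0998
β_Arden = 0.172 × 21.40% / 14.80% = 0.2487
β_Calder = 0.503 × 23.80% / 14.80% = 0.8089
β_P = Σ w_i β_i = 0.30×0.5391 + 0.27×1.0998 + 0.15×0.2487 + 0.28×0.8089 = 0.7225
MRP = 7.7% − 3.1% = 4.60%
E(R_P) = R_f + β_P × MRP = 3.1% + 0.7225 × 4.6% = 6.42%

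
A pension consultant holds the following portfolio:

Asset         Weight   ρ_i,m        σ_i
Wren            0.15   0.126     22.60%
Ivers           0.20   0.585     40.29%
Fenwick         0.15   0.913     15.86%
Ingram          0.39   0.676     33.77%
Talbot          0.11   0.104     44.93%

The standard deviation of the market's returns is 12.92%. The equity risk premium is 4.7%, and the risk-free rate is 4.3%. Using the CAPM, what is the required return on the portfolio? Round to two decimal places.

10.39%

β_Wren = 0.126 × 22.60% / 12.92% = 0.2204
β_Ivers = 0.585 × 40.29% / 12.92% = 1.8243
β_Fenwick = 0.913 × 15.86% / 12.92% = 1.1208
β_Ingram = 0.676 × 33.77% / 12.92% = 1.7669
β_Talbot = 0.104 × 44.93% / 12.92% = 0.3617
β_P = Σ w_i β_i = 0.15×0.2204 + 0.20×1.8243 + 0.15×1.1208 + 0.39×1.7669 + 0.11×0.3617 = 1.2949
E(R_P) = R_f + β_P × MRP = 4.3% + 1.2949 × 4.7% = 10.39%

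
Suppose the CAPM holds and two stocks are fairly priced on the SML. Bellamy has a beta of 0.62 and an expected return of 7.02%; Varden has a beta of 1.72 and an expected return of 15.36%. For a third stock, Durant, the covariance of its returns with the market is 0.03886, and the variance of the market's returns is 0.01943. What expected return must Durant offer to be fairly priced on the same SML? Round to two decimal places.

17.48%

MRP = (15.36% − 7.02%) / (1.72 − 0.62) = 7.5818%
R_f = 7.02% − 0.62 × 7.5818% = 2.3193%
β_Durant = Cov / Var(R_m) = 0.03886 / 0.01943 = 2.0000
E(R_Durant) = R_f + β × MRP = 2.3193% + 2.0000 × 7.5818% = 17.48%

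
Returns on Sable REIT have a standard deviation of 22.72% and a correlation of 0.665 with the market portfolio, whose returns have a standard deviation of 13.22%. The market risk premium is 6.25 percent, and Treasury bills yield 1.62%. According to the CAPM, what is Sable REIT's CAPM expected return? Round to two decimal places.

β = ρ × σ_i / σ_m = 0.665 × 22.72% / 13.22% = 1.1429
E(R) = 1.62% + 1.1429 × 6.25% = 8.76%

8.76%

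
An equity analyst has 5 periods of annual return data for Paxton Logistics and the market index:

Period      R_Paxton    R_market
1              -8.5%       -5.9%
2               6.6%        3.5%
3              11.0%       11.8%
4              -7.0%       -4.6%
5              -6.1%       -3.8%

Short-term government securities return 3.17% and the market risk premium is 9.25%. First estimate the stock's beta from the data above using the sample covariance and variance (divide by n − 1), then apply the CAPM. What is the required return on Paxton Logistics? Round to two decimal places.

13.99%

Mean R_i = (-8.5 + 6.6 + 11.0 − 7.0 − 6.1) / 5 = -0.8000%
Mean R_m = (-5.9 + 3.5 + 11.8 − 4.6 − 3.8) / 5 = 0.2000%
Σ(R_i − R̄_i)(R_m − R̄_m) = 259.2300  ⇒  Cov = 259.2300 / 4 = 64.8075
Σ(R_m − R̄_m)² = 221.7000  ⇒  Var(R_m) = 221.7000 / 4 = 55.4250
β = Cov / Var(R_m) = 64.8075 / 55.4250 = 1.1693
E(R) = R_f + β × MRP = 3.17% + 1.1693 × 9.25% = 13.99%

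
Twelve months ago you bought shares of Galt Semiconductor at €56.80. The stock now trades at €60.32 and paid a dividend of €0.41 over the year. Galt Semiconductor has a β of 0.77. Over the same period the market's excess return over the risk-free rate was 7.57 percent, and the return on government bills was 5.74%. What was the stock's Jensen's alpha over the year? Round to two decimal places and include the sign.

-4.65%

Realised HPR = (P1 + D1 − P0) / P0 = (60.32 + 0.41 − 56.80) / 56.80 = 3.93 / 56.80 = 6.9190%
CAPM required = R_f + β·MRP = 5.74% + 0.77 × 7.57% = 11.5689%
α = realised − required = 6.9190% − 11.5689% = -4.65%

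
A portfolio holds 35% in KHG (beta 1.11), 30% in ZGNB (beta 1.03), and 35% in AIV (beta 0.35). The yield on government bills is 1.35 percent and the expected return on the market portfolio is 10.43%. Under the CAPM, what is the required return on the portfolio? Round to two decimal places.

8.80%

β_P = Σ w_i β_i = 0.35×1.11 + 0.30×1.03 + 0.35×0.35 = 0.8200
MRP = 10.43% − 1.35% = 9.08%
E(R_P) = R_f + β_P × MRP = 1.35% + 0.8200 × 9.08% = 8.80%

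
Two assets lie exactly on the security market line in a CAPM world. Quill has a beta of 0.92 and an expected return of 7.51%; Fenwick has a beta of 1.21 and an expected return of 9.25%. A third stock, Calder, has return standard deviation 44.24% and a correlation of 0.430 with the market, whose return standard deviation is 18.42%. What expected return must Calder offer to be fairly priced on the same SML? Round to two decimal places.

8.19%

MRP = (9.25% − 7.51%) / (1.21 − 0.92) = 6.0000%
R_f = 7.51% − 0.92 × 6.0000% = 1.9900%
β_Calder = ρ·σ_i/σ_m = 0.430 × 44.24 / 18.42 = 1.0327
E(R_Calder) = R_f + β × MRP = 1.9900% + 1.0327 × 6.0000% = 8.19%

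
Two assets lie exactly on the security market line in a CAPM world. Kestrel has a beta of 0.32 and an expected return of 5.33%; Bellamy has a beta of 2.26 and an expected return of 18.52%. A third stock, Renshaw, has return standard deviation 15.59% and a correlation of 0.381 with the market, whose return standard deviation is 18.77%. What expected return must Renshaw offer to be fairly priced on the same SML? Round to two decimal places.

5.31%

MRP = (18.52% − 5.33%) / (2.26 − 0.32) = 6.7990%
R_f = 5.33% − 0.32 × 6.7990% = 3.1543%
β_Renshaw = ρ·σ_i/σ_m = 0.381 × 15.59 / 18.77 = 0.3165
E(R_Renshaw) = R_f + β × MRP = 3.1543% + 0.3165 × 6.7990% = 5.31%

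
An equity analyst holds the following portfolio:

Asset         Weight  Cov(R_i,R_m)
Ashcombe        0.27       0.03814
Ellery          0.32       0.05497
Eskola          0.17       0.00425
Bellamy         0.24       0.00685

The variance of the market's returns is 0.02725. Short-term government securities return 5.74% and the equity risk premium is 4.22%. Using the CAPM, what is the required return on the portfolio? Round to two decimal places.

10.43%

β_Ashcombe = 0.03814 / 0.02725 = 1.3996
β_Ellery = 0.05497 / 0.02725 = 2.0172
β_Eskola = 0.00425 / 0.02725 = 0.1560
β_Bellamy = 0.00685 / 0.02725 = 0.2514
β_P = Σ w_i β_i = 0.27×1.3996 + 0.32×2.0172 + 0.17×0.1560 + 0.24×0.2514 = 1.1103
E(R_P) = R_f + β_P × MRP = 5.74% + 1.1103 × 4.22% = 10.43%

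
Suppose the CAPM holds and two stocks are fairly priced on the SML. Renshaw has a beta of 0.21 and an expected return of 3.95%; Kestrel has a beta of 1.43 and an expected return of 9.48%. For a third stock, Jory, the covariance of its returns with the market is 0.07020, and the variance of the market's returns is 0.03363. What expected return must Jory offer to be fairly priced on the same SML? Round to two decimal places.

MRP = (9.48% − 3.95%) / (1.43 − 0.21) = 4.5328%
R_f = 3.95% − 0.21 × 4.5328% = 2.9981%
β_Jory = Cov / Var(R_m) = 0.07020 / 0.03363 = 2.0874
E(R_Jory) = R_f + β × MRP = 2.9981% + 2.0874 × 4.5328% = 12.46%

12.46%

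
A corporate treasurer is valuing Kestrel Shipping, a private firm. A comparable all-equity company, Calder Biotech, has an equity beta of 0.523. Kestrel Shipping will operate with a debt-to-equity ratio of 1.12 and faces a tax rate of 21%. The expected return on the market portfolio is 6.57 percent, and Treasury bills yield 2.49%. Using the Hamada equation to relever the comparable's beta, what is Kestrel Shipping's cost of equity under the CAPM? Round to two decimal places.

β_L = β_U × [1 + (1 − t)(D/E)] = 0.523 × [1 + (1 − 0.21) × 1.12]
    = 0.523 × [1 + 0.79 × 1.12] = 0.523 × 1.8848 = 0.9858
MRP = 6.57% − 2.49% = 4.08%
E(R) = R_f + β_L × MRP = 2.49% + 0.9858 × 4.08% = 6.51%

6.51%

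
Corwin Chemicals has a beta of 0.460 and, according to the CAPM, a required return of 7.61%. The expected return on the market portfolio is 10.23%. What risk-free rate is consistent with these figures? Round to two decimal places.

E(R) = R_f + β(E(R_m) − R_f) = R_f(1 − β) + β·E(R_m)
7.61% = R_f × (1 − 0.460) + 0.460 × 10.23%
7.61% = R_f × 0.540 + 4.70580%
R_f = (7.61% − 4.70580%) / 0.540 = 5.38%

5.38%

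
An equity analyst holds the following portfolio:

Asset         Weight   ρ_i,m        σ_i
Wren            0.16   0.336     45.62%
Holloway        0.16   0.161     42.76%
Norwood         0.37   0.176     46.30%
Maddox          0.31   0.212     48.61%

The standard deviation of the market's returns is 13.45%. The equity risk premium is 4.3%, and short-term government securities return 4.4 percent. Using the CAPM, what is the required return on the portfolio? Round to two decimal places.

β_Wren = 0.336 × 45.62% / 13.45% = 1.1397
β_Holloway = 0.161 × 42.76% / 13.45% = 0.5118
β_Norwood = 0.176 × 46.30% / 13.45% = 0.6059
β_Maddox = 0.212 × 48.61% / 13.45% = 0.7662
β_P = Σ w_i β_i = 0.16×1.1397 + 0.16×0.5118 + 0.37×0.6059 + 0.31×0.7662 = 0.7259
E(R_P) = R_f + β_P × MRP = 4.4% + 0.7259 × 4.3% = 7.52%

7.52%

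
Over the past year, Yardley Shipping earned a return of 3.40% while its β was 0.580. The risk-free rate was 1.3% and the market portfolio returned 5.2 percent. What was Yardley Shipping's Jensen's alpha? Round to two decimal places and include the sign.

-0.16%

Market excess return = 5.2% − 1.3% = 3.90%
CAPM benchmark = R_f + β(R_m − R_f) = 1.3% + 0.580 × 3.9% = 3.5620%
α = actual − benchmark = 3.40% − 3.5620% = -0.16%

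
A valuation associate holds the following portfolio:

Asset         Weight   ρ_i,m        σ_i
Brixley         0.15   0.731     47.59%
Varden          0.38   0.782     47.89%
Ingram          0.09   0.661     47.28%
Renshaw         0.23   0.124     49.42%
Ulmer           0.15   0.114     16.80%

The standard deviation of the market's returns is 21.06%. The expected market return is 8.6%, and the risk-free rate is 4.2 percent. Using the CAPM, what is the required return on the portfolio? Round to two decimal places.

β_Brixley = 0.731 × 47.59% / 21.06% = 1.6519
β_Varden = 0.782 × 47.89% / 21.06% = 1.7783
β_Ingram = 0.661 × 47.28% / 21.06% = 1.4840
β_Renshaw = 0.124 × 49.42% / 21.06% = 0.2910
β_Ulmer = 0.114 × 16.80% / 21.06% = 0.0909
β_P = Σ w_i β_i = 0.15×1.6519 + 0.38×1.7783 + 0.09×1.4840 + 0.23×0.2910 + 0.15×0.0909 = 1.1377
MRP = 8.6% − 4.2% = 4.40%
E(R_P) = R_f + β_P × MRP = 4.2% + 1.1377 × 4.4% = 9.21%

9.21%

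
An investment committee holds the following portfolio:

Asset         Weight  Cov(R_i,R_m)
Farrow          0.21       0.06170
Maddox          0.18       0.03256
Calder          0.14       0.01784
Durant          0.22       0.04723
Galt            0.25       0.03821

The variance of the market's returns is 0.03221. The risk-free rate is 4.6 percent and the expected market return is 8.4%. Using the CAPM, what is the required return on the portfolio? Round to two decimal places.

β_Farrow = 0.06170 / 0.03221 = 1.9156
β_Maddox = 0.03256 / 0.03221 = 1.0109
β_Calder = 0.01784 / 0.03221 = 0.5539
β_Durant = 0.04723 / 0.03221 = 1.4663
β_Galt = 0.03821 / 0.03221 = 1.1863
β_P = Σ w_i β_i = 0.21×1.9156 + 0.18×1.0109 + 0.14×0.5539 + 0.22×1.4663 + 0.25×1.1863 = 1.2809
MRP = 8.4% − 4.6% = 3.80%
E(R_P) = R_f + β_P × MRP = 4.6% + 1.2809 × 3.8% = 9.47%

9.47%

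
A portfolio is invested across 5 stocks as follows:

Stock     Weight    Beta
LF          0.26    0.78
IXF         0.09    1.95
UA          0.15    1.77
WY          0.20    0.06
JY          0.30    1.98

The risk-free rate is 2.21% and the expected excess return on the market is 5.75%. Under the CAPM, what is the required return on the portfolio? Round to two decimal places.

9.40%

β_P = Σ w_i β_i = 0.26×0.78 + 0.09×1.95 + 0.15×1.77 + 0.20×0.06 + 0.30×1.98 = 1.2498
E(R_P) = R_f + β_P × MRP = 2.21% + 1.2498 × 5.75% = 9.40%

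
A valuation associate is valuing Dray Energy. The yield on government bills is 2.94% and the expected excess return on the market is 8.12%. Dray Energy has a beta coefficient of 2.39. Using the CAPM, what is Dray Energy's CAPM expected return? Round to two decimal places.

22.35%

E(R) = R_f + β × MRP = 2.94% + 2.39 × 8.12% = 22.35%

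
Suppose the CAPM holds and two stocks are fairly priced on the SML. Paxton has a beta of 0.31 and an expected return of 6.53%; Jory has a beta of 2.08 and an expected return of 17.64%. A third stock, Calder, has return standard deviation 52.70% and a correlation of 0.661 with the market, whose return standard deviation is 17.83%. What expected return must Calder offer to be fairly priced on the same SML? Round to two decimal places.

16.85%

MRP = (17.64% − 6.53%) / (2.08 − 0.31) = 6.2768%
R_f = 6.53% − 0.31 × 6.2768% = 4.5842%
β_Calder = ρ·σ_i/σ_m = 0.661 × 52.70 / 17.83 = 1.9537
E(R_Calder) = R_f + β × MRP = 4.5842% + 1.9537 × 6.2768% = 16.85%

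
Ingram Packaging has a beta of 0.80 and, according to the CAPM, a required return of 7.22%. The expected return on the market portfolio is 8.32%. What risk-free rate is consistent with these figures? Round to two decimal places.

E(R) = R_f + β(E(R_m) − R_f) = R_f(1 − β) + β·E(R_m)
7.22% = R_f × (1 − 0.80) + 0.80 × 8.32%
7.22% = R_f × 0.20 + 6.6560%
R_f = (7.22% − 6.6560%) / 0.20 = 2.82%

2.82%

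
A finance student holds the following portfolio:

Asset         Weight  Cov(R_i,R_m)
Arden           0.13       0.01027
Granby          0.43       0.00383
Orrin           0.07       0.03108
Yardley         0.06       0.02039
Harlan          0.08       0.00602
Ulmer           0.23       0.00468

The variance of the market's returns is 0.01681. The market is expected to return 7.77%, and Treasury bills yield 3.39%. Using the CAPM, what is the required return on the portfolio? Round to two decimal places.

5.46%

β_Arden = 0.01027 / 0.01681 = 0.6109
β_Granby = 0.00383 / 0.01681 = 0.2278
β_Orrin = 0.03108 / 0.01681 = 1.8489
β_Yardley = 0.02039 / 0.01681 = 1.2130
β_Harlan = 0.00602 / 0.01681 = 0.3581
β_Ulmer = 0.00468 / 0.01681 = 0.2784
β_P = Σ w_i β_i = 0.13×0.6109 + 0.43×0.2278 + 0.07×1.8489 + 0.06×1.2130 + 0.08×0.3581 + 0.23×0.2784 = 0.4723
MRP = 7.77% − 3.39% = 4.38%
E(R_P) = R_f + β_P × MRP = 3.39% + 0.4723 × 4.38% = 5.46%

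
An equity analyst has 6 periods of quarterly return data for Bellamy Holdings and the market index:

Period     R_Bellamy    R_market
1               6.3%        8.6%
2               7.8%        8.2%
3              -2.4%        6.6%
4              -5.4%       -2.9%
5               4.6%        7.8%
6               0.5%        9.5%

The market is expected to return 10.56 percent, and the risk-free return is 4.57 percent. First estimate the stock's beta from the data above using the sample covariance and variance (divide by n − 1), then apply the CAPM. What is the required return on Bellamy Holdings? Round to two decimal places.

Mean R_i = (6.3 + 7.8 − 2.4 − 5.4 + 4.6 + 0.5) / 6 = 1.9000%
Mean R_m = (8.6 + 8.2 + 6.6 − 2.9 + 7.8 + 9.5) / 6 = 6.3000%
Σ(R_i − R̄_i)(R_m − R̄_m) = 86.7700  ⇒  Cov = 86.7700 / 5 = 17.3540
Σ(R_m − R̄_m)² = 106.1200  ⇒  Var(R_m) = 106.1200 / 5 = 21.2240
β = Cov / Var(R_m) = 17.3540 / 21.2240 = 0.8177
MRP = 10.56% − 4.57% = 5.99%
E(R) = R_f + β × MRP = 4.57% + 0.8177 × 5.99% = 9.47%

9.47%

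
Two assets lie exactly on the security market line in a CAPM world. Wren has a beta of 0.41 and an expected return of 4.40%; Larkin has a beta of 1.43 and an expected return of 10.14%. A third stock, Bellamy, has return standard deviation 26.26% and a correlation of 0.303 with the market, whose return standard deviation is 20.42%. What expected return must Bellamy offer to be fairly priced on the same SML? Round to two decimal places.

4.29%

MRP = (10.14% − 4.40%) / (1.43 − 0.41) = 5.6275%
R_f = 4.40% − 0.41 × 5.6275% = 2.0927%
β_Bellamy = ρ·σ_i/σ_m = 0.303 × 26.26 / 20.42 = 0.3897
E(R_Bellamy) = R_f + β × MRP = 2.0927% + 0.3897 × 5.6275% = 4.29%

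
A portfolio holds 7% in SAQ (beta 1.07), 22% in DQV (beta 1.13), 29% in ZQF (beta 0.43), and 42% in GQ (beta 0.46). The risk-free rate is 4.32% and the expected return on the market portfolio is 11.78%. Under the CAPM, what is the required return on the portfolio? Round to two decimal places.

β_P = Σ w_i β_i = 0.07×1.07 + 0.22×1.13 + 0.29×0.43 + 0.42×0.46 = 0.6414
MRP = 11.78% − 4.32% = 7.46%
E(R_P) = R_f + β_P × MRP = 4.32% + 0.6414 × 7.46% = 9.10%

9.10%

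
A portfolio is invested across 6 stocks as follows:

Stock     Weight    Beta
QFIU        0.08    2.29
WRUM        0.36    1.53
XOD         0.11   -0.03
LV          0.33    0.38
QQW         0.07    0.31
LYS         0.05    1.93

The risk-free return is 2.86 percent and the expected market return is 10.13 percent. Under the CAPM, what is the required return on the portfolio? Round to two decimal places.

β_P = Σ w_i β_i = 0.08×2.29 + 0.36×1.53 + 0.11×-0.03 + 0.33×0.38 + 0.07×0.31 + 0.05×1.93 = 0.9743
MRP = 10.13% − 2.86% = 7.27%
E(R_P) = R_f + β_P × MRP = 2.86% + 0.9743 × 7.27% = 9.94%

9.94%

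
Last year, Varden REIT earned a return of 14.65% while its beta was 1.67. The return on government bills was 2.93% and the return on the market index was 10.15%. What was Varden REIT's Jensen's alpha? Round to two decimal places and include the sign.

Market excess return = 10.15% − 2.93% = 7.22%
CAPM benchmark = R_f + β(R_m − R_f) = 2.93% + 1.67 × 7.22% = 14.9874%
α = actual − benchmark = 14.65% − 14.9874% = -0.34%

-0.34%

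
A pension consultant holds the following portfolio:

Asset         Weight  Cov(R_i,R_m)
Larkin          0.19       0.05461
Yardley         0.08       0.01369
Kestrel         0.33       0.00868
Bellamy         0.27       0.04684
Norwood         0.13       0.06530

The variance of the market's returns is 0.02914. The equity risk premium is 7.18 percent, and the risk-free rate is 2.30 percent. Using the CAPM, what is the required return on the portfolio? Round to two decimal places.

β_Larkin = 0.05461 / 0.02914 = 1.8741
β_Yardley = 0.01369 / 0.02914 = 0.4698
β_Kestrel = 0.00868 / 0.02914 = 0.2979
β_Bellamy = 0.04684 / 0.02914 = 1.6074
β_Norwood = 0.06530 / 0.02914 = 2.2409
β_P = Σ w_i β_i = 0.19×1.8741 + 0.08×0.4698 + 0.33×0.2979 + 0.27×1.6074 + 0.13×2.2409 = 1.2173
E(R_P) = R_f + β_P × MRP = 2.30% + 1.2173 × 7.18% = 11.04%

11.04%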